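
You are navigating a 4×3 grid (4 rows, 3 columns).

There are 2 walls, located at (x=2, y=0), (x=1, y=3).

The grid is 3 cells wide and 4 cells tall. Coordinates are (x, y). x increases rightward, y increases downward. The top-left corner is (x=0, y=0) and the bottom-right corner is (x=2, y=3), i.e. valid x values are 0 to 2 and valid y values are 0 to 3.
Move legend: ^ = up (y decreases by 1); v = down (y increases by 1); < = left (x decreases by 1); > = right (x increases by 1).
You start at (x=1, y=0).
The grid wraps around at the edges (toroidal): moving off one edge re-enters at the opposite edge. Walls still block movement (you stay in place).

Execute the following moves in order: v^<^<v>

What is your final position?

Start: (x=1, y=0)
  v (down): (x=1, y=0) -> (x=1, y=1)
  ^ (up): (x=1, y=1) -> (x=1, y=0)
  < (left): (x=1, y=0) -> (x=0, y=0)
  ^ (up): (x=0, y=0) -> (x=0, y=3)
  < (left): (x=0, y=3) -> (x=2, y=3)
  v (down): blocked, stay at (x=2, y=3)
  > (right): (x=2, y=3) -> (x=0, y=3)
Final: (x=0, y=3)

Answer: Final position: (x=0, y=3)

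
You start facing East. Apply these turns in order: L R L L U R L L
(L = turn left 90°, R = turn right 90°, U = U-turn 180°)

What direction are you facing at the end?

Answer: Final heading: North

Derivation:
Start: East
  L (left (90° counter-clockwise)) -> North
  R (right (90° clockwise)) -> East
  L (left (90° counter-clockwise)) -> North
  L (left (90° counter-clockwise)) -> West
  U (U-turn (180°)) -> East
  R (right (90° clockwise)) -> South
  L (left (90° counter-clockwise)) -> East
  L (left (90° counter-clockwise)) -> North
Final: North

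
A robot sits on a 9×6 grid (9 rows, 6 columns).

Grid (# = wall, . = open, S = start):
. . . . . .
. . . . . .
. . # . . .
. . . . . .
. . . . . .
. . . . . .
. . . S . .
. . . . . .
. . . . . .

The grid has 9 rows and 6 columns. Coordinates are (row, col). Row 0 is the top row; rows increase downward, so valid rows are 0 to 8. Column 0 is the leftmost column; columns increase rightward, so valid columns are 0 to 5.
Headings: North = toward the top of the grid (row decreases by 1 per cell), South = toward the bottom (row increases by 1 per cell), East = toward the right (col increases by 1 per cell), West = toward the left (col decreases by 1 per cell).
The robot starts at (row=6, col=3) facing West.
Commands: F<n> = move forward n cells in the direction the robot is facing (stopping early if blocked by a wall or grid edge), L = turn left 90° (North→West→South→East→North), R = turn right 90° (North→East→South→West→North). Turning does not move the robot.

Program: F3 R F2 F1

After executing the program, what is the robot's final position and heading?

Answer: Final position: (row=3, col=0), facing North

Derivation:
Start: (row=6, col=3), facing West
  F3: move forward 3, now at (row=6, col=0)
  R: turn right, now facing North
  F2: move forward 2, now at (row=4, col=0)
  F1: move forward 1, now at (row=3, col=0)
Final: (row=3, col=0), facing North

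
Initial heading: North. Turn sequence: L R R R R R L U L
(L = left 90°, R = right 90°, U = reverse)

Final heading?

Start: North
  L (left (90° counter-clockwise)) -> West
  R (right (90° clockwise)) -> North
  R (right (90° clockwise)) -> East
  R (right (90° clockwise)) -> South
  R (right (90° clockwise)) -> West
  R (right (90° clockwise)) -> North
  L (left (90° counter-clockwise)) -> West
  U (U-turn (180°)) -> East
  L (left (90° counter-clockwise)) -> North
Final: North

Answer: Final heading: North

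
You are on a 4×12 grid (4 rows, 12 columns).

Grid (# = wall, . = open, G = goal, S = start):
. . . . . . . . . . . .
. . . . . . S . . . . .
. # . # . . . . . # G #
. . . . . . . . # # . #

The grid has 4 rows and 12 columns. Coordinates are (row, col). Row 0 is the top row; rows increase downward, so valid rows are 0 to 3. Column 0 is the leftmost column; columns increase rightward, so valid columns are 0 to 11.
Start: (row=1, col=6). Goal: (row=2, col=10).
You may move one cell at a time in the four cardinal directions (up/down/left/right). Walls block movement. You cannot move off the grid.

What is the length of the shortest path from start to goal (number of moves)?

BFS from (row=1, col=6) until reaching (row=2, col=10):
  Distance 0: (row=1, col=6)
  Distance 1: (row=0, col=6), (row=1, col=5), (row=1, col=7), (row=2, col=6)
  Distance 2: (row=0, col=5), (row=0, col=7), (row=1, col=4), (row=1, col=8), (row=2, col=5), (row=2, col=7), (row=3, col=6)
  Distance 3: (row=0, col=4), (row=0, col=8), (row=1, col=3), (row=1, col=9), (row=2, col=4), (row=2, col=8), (row=3, col=5), (row=3, col=7)
  Distance 4: (row=0, col=3), (row=0, col=9), (row=1, col=2), (row=1, col=10), (row=3, col=4)
  Distance 5: (row=0, col=2), (row=0, col=10), (row=1, col=1), (row=1, col=11), (row=2, col=2), (row=2, col=10), (row=3, col=3)  <- goal reached here
One shortest path (5 moves): (row=1, col=6) -> (row=1, col=7) -> (row=1, col=8) -> (row=1, col=9) -> (row=1, col=10) -> (row=2, col=10)

Answer: Shortest path length: 5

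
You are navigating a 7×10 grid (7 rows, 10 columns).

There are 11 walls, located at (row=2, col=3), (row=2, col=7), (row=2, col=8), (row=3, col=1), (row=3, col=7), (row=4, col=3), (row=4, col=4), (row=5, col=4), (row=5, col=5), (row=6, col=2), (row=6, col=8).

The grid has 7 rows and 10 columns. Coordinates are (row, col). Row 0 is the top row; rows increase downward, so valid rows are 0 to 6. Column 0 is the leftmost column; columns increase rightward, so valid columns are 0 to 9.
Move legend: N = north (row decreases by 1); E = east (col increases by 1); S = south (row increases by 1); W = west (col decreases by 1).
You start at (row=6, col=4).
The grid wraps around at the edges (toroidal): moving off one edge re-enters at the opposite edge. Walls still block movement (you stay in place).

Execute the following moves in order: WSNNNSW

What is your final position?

Answer: Final position: (row=6, col=3)

Derivation:
Start: (row=6, col=4)
  W (west): (row=6, col=4) -> (row=6, col=3)
  S (south): (row=6, col=3) -> (row=0, col=3)
  N (north): (row=0, col=3) -> (row=6, col=3)
  N (north): (row=6, col=3) -> (row=5, col=3)
  N (north): blocked, stay at (row=5, col=3)
  S (south): (row=5, col=3) -> (row=6, col=3)
  W (west): blocked, stay at (row=6, col=3)
Final: (row=6, col=3)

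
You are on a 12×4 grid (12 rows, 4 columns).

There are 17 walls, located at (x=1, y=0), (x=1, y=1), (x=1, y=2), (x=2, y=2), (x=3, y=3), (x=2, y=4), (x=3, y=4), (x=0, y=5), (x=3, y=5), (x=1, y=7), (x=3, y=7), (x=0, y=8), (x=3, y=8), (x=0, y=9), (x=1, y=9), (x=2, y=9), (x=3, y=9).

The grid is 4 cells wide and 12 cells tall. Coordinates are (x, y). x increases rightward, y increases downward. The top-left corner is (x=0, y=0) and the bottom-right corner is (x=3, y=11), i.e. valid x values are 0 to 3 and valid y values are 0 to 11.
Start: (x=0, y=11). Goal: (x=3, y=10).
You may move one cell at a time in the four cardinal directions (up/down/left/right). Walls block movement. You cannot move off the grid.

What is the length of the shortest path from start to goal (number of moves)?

Answer: Shortest path length: 4

Derivation:
BFS from (x=0, y=11) until reaching (x=3, y=10):
  Distance 0: (x=0, y=11)
  Distance 1: (x=0, y=10), (x=1, y=11)
  Distance 2: (x=1, y=10), (x=2, y=11)
  Distance 3: (x=2, y=10), (x=3, y=11)
  Distance 4: (x=3, y=10)  <- goal reached here
One shortest path (4 moves): (x=0, y=11) -> (x=1, y=11) -> (x=2, y=11) -> (x=3, y=11) -> (x=3, y=10)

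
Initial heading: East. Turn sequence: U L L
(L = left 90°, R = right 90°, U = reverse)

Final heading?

Answer: Final heading: East

Derivation:
Start: East
  U (U-turn (180°)) -> West
  L (left (90° counter-clockwise)) -> South
  L (left (90° counter-clockwise)) -> East
Final: East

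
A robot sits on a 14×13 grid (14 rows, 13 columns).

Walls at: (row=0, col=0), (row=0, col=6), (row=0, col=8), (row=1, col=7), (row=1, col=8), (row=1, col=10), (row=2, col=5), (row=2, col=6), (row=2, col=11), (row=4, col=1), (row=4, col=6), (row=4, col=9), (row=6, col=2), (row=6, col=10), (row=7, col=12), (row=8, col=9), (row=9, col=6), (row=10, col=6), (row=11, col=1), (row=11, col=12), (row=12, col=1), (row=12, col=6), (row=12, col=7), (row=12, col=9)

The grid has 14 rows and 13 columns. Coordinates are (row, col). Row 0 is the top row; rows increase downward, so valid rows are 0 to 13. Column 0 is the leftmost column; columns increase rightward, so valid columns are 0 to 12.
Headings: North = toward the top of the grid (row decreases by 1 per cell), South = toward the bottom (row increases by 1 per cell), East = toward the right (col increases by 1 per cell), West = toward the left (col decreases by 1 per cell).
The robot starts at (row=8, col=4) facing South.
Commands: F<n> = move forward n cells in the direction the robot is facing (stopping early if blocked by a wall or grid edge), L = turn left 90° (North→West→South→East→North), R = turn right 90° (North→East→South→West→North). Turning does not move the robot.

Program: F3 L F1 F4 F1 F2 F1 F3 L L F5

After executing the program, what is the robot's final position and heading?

Start: (row=8, col=4), facing South
  F3: move forward 3, now at (row=11, col=4)
  L: turn left, now facing East
  F1: move forward 1, now at (row=11, col=5)
  F4: move forward 4, now at (row=11, col=9)
  F1: move forward 1, now at (row=11, col=10)
  F2: move forward 1/2 (blocked), now at (row=11, col=11)
  F1: move forward 0/1 (blocked), now at (row=11, col=11)
  F3: move forward 0/3 (blocked), now at (row=11, col=11)
  L: turn left, now facing North
  L: turn left, now facing West
  F5: move forward 5, now at (row=11, col=6)
Final: (row=11, col=6), facing West

Answer: Final position: (row=11, col=6), facing West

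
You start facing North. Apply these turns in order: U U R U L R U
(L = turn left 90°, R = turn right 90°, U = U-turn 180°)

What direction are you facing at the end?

Answer: Final heading: East

Derivation:
Start: North
  U (U-turn (180°)) -> South
  U (U-turn (180°)) -> North
  R (right (90° clockwise)) -> East
  U (U-turn (180°)) -> West
  L (left (90° counter-clockwise)) -> South
  R (right (90° clockwise)) -> West
  U (U-turn (180°)) -> East
Final: East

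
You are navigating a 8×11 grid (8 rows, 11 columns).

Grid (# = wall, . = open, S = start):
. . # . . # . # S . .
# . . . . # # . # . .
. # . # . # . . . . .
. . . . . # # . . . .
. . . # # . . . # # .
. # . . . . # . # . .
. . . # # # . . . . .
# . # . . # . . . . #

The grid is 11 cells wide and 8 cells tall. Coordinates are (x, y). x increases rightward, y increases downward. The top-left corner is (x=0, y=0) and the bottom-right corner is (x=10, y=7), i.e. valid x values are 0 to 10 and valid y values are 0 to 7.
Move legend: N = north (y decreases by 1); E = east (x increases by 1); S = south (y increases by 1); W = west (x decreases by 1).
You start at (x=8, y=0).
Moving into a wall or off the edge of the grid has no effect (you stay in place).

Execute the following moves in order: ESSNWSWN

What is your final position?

Answer: Final position: (x=8, y=2)

Derivation:
Start: (x=8, y=0)
  E (east): (x=8, y=0) -> (x=9, y=0)
  S (south): (x=9, y=0) -> (x=9, y=1)
  S (south): (x=9, y=1) -> (x=9, y=2)
  N (north): (x=9, y=2) -> (x=9, y=1)
  W (west): blocked, stay at (x=9, y=1)
  S (south): (x=9, y=1) -> (x=9, y=2)
  W (west): (x=9, y=2) -> (x=8, y=2)
  N (north): blocked, stay at (x=8, y=2)
Final: (x=8, y=2)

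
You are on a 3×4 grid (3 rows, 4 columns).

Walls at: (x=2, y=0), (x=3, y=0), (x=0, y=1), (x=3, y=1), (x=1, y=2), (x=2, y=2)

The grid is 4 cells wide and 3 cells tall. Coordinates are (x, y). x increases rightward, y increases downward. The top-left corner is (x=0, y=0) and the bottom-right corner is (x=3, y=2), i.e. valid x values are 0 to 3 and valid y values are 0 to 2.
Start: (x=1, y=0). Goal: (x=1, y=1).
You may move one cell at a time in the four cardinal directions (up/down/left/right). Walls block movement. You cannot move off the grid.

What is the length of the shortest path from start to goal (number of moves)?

BFS from (x=1, y=0) until reaching (x=1, y=1):
  Distance 0: (x=1, y=0)
  Distance 1: (x=0, y=0), (x=1, y=1)  <- goal reached here
One shortest path (1 moves): (x=1, y=0) -> (x=1, y=1)

Answer: Shortest path length: 1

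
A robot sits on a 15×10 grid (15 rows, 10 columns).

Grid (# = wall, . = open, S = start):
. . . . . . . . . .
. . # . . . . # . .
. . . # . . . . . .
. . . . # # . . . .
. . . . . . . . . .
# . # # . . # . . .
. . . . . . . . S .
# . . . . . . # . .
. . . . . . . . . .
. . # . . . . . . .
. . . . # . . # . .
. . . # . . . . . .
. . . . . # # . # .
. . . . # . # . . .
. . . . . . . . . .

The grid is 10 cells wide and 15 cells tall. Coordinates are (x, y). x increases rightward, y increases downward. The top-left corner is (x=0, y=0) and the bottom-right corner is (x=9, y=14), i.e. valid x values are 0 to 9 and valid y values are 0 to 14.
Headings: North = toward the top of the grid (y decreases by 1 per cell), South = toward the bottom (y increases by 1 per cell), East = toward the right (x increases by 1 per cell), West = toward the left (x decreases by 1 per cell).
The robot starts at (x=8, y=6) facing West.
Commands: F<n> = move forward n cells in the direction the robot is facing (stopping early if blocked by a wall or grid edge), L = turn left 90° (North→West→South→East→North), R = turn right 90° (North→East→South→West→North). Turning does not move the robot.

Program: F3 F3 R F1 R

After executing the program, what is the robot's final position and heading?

Answer: Final position: (x=2, y=6), facing East

Derivation:
Start: (x=8, y=6), facing West
  F3: move forward 3, now at (x=5, y=6)
  F3: move forward 3, now at (x=2, y=6)
  R: turn right, now facing North
  F1: move forward 0/1 (blocked), now at (x=2, y=6)
  R: turn right, now facing East
Final: (x=2, y=6), facing East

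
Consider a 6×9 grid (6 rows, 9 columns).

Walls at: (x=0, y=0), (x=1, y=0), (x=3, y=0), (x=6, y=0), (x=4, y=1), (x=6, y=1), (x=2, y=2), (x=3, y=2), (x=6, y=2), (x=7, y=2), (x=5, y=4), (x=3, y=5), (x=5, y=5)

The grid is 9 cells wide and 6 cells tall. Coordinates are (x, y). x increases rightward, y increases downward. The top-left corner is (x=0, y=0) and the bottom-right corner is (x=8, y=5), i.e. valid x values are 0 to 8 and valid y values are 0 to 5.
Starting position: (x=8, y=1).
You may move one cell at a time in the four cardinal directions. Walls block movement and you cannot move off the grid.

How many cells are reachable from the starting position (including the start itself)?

Answer: Reachable cells: 41

Derivation:
BFS flood-fill from (x=8, y=1):
  Distance 0: (x=8, y=1)
  Distance 1: (x=8, y=0), (x=7, y=1), (x=8, y=2)
  Distance 2: (x=7, y=0), (x=8, y=3)
  Distance 3: (x=7, y=3), (x=8, y=4)
  Distance 4: (x=6, y=3), (x=7, y=4), (x=8, y=5)
  Distance 5: (x=5, y=3), (x=6, y=4), (x=7, y=5)
  Distance 6: (x=5, y=2), (x=4, y=3), (x=6, y=5)
  Distance 7: (x=5, y=1), (x=4, y=2), (x=3, y=3), (x=4, y=4)
  Distance 8: (x=5, y=0), (x=2, y=3), (x=3, y=4), (x=4, y=5)
  Distance 9: (x=4, y=0), (x=1, y=3), (x=2, y=4)
  Distance 10: (x=1, y=2), (x=0, y=3), (x=1, y=4), (x=2, y=5)
  Distance 11: (x=1, y=1), (x=0, y=2), (x=0, y=4), (x=1, y=5)
  Distance 12: (x=0, y=1), (x=2, y=1), (x=0, y=5)
  Distance 13: (x=2, y=0), (x=3, y=1)
Total reachable: 41 (grid has 41 open cells total)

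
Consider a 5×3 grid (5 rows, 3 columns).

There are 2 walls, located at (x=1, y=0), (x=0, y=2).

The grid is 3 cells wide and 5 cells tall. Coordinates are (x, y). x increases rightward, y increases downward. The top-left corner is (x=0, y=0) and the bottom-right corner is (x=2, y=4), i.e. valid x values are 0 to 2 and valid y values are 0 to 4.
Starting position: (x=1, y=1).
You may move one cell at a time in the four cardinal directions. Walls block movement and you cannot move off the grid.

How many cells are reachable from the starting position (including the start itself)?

Answer: Reachable cells: 13

Derivation:
BFS flood-fill from (x=1, y=1):
  Distance 0: (x=1, y=1)
  Distance 1: (x=0, y=1), (x=2, y=1), (x=1, y=2)
  Distance 2: (x=0, y=0), (x=2, y=0), (x=2, y=2), (x=1, y=3)
  Distance 3: (x=0, y=3), (x=2, y=3), (x=1, y=4)
  Distance 4: (x=0, y=4), (x=2, y=4)
Total reachable: 13 (grid has 13 open cells total)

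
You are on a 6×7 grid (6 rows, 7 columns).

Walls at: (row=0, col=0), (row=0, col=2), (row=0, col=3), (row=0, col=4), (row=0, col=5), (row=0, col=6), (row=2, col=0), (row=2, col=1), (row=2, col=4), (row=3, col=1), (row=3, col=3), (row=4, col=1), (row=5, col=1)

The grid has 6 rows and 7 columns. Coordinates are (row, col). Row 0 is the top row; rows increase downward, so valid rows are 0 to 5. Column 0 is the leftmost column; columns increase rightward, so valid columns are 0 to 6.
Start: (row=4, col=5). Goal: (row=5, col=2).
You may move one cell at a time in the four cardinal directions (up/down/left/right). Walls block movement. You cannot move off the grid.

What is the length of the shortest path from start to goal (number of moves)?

BFS from (row=4, col=5) until reaching (row=5, col=2):
  Distance 0: (row=4, col=5)
  Distance 1: (row=3, col=5), (row=4, col=4), (row=4, col=6), (row=5, col=5)
  Distance 2: (row=2, col=5), (row=3, col=4), (row=3, col=6), (row=4, col=3), (row=5, col=4), (row=5, col=6)
  Distance 3: (row=1, col=5), (row=2, col=6), (row=4, col=2), (row=5, col=3)
  Distance 4: (row=1, col=4), (row=1, col=6), (row=3, col=2), (row=5, col=2)  <- goal reached here
One shortest path (4 moves): (row=4, col=5) -> (row=4, col=4) -> (row=4, col=3) -> (row=4, col=2) -> (row=5, col=2)

Answer: Shortest path length: 4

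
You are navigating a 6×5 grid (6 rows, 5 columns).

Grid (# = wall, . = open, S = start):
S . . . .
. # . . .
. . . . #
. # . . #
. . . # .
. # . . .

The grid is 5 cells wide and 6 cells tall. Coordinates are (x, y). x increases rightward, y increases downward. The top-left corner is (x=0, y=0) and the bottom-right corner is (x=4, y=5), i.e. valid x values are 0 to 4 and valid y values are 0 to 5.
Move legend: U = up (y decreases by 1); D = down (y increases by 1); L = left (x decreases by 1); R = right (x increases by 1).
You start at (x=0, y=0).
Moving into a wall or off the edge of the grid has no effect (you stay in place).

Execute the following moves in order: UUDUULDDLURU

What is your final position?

Answer: Final position: (x=0, y=0)

Derivation:
Start: (x=0, y=0)
  U (up): blocked, stay at (x=0, y=0)
  U (up): blocked, stay at (x=0, y=0)
  D (down): (x=0, y=0) -> (x=0, y=1)
  U (up): (x=0, y=1) -> (x=0, y=0)
  U (up): blocked, stay at (x=0, y=0)
  L (left): blocked, stay at (x=0, y=0)
  D (down): (x=0, y=0) -> (x=0, y=1)
  D (down): (x=0, y=1) -> (x=0, y=2)
  L (left): blocked, stay at (x=0, y=2)
  U (up): (x=0, y=2) -> (x=0, y=1)
  R (right): blocked, stay at (x=0, y=1)
  U (up): (x=0, y=1) -> (x=0, y=0)
Final: (x=0, y=0)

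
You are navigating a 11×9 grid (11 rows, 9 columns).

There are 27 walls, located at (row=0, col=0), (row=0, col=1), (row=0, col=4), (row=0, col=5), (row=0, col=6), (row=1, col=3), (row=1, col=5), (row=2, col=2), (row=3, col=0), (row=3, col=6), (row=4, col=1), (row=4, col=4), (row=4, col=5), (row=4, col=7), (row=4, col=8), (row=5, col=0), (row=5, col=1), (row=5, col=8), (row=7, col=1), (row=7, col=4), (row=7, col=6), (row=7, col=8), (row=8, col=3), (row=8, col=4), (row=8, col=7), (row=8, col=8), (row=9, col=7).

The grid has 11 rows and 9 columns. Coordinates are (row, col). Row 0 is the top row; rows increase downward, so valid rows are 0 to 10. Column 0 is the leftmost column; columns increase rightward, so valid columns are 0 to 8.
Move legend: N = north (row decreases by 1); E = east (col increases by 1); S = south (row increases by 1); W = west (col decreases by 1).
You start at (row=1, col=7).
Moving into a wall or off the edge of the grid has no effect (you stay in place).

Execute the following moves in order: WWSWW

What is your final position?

Answer: Final position: (row=2, col=4)

Derivation:
Start: (row=1, col=7)
  W (west): (row=1, col=7) -> (row=1, col=6)
  W (west): blocked, stay at (row=1, col=6)
  S (south): (row=1, col=6) -> (row=2, col=6)
  W (west): (row=2, col=6) -> (row=2, col=5)
  W (west): (row=2, col=5) -> (row=2, col=4)
Final: (row=2, col=4)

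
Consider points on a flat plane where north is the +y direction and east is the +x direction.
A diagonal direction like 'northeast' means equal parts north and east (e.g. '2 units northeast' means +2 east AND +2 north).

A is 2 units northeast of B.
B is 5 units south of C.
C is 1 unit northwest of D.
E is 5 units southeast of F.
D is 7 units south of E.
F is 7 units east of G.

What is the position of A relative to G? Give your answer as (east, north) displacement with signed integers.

Answer: A is at (east=13, north=-14) relative to G.

Derivation:
Place G at the origin (east=0, north=0).
  F is 7 units east of G: delta (east=+7, north=+0); F at (east=7, north=0).
  E is 5 units southeast of F: delta (east=+5, north=-5); E at (east=12, north=-5).
  D is 7 units south of E: delta (east=+0, north=-7); D at (east=12, north=-12).
  C is 1 unit northwest of D: delta (east=-1, north=+1); C at (east=11, north=-11).
  B is 5 units south of C: delta (east=+0, north=-5); B at (east=11, north=-16).
  A is 2 units northeast of B: delta (east=+2, north=+2); A at (east=13, north=-14).
Therefore A relative to G: (east=13, north=-14).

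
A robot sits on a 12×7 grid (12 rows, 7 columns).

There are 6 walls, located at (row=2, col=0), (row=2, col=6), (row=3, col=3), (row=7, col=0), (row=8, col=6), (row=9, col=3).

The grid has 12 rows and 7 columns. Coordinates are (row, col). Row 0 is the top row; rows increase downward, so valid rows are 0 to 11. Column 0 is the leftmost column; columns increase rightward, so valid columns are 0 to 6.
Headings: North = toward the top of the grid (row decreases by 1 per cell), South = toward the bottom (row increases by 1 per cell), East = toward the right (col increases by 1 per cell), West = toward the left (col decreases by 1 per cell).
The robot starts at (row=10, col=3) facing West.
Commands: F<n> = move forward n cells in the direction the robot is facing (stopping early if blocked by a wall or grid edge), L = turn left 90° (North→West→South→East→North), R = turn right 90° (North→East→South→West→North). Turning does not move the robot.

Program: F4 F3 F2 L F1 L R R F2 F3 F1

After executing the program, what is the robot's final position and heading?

Answer: Final position: (row=11, col=0), facing West

Derivation:
Start: (row=10, col=3), facing West
  F4: move forward 3/4 (blocked), now at (row=10, col=0)
  F3: move forward 0/3 (blocked), now at (row=10, col=0)
  F2: move forward 0/2 (blocked), now at (row=10, col=0)
  L: turn left, now facing South
  F1: move forward 1, now at (row=11, col=0)
  L: turn left, now facing East
  R: turn right, now facing South
  R: turn right, now facing West
  F2: move forward 0/2 (blocked), now at (row=11, col=0)
  F3: move forward 0/3 (blocked), now at (row=11, col=0)
  F1: move forward 0/1 (blocked), now at (row=11, col=0)
Final: (row=11, col=0), facing West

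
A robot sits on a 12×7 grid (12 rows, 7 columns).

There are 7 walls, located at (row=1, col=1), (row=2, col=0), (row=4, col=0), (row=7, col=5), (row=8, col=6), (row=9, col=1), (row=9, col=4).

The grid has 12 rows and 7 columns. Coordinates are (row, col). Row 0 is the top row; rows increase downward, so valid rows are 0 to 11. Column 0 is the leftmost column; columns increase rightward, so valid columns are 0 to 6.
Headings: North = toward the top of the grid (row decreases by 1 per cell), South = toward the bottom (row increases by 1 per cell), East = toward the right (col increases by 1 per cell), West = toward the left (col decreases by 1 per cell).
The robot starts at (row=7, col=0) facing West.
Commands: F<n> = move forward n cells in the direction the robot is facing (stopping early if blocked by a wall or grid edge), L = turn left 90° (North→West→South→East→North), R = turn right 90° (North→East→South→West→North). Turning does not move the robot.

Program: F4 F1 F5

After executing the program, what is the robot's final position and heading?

Start: (row=7, col=0), facing West
  F4: move forward 0/4 (blocked), now at (row=7, col=0)
  F1: move forward 0/1 (blocked), now at (row=7, col=0)
  F5: move forward 0/5 (blocked), now at (row=7, col=0)
Final: (row=7, col=0), facing West

Answer: Final position: (row=7, col=0), facing West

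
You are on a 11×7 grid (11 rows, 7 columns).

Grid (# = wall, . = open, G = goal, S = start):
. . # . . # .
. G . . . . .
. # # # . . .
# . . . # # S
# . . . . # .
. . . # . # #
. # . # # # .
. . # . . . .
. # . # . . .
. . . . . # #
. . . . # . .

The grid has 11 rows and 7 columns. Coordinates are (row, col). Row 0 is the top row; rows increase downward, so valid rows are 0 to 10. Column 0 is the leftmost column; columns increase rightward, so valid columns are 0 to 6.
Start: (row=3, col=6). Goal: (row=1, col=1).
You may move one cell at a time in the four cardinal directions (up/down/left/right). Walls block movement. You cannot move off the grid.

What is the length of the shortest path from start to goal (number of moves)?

Answer: Shortest path length: 7

Derivation:
BFS from (row=3, col=6) until reaching (row=1, col=1):
  Distance 0: (row=3, col=6)
  Distance 1: (row=2, col=6), (row=4, col=6)
  Distance 2: (row=1, col=6), (row=2, col=5)
  Distance 3: (row=0, col=6), (row=1, col=5), (row=2, col=4)
  Distance 4: (row=1, col=4)
  Distance 5: (row=0, col=4), (row=1, col=3)
  Distance 6: (row=0, col=3), (row=1, col=2)
  Distance 7: (row=1, col=1)  <- goal reached here
One shortest path (7 moves): (row=3, col=6) -> (row=2, col=6) -> (row=2, col=5) -> (row=2, col=4) -> (row=1, col=4) -> (row=1, col=3) -> (row=1, col=2) -> (row=1, col=1)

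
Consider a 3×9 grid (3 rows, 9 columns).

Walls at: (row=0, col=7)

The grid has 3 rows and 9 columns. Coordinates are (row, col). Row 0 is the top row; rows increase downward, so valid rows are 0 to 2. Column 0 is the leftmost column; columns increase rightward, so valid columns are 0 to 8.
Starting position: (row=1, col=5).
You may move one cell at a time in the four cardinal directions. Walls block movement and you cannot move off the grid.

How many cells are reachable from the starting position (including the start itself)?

Answer: Reachable cells: 26

Derivation:
BFS flood-fill from (row=1, col=5):
  Distance 0: (row=1, col=5)
  Distance 1: (row=0, col=5), (row=1, col=4), (row=1, col=6), (row=2, col=5)
  Distance 2: (row=0, col=4), (row=0, col=6), (row=1, col=3), (row=1, col=7), (row=2, col=4), (row=2, col=6)
  Distance 3: (row=0, col=3), (row=1, col=2), (row=1, col=8), (row=2, col=3), (row=2, col=7)
  Distance 4: (row=0, col=2), (row=0, col=8), (row=1, col=1), (row=2, col=2), (row=2, col=8)
  Distance 5: (row=0, col=1), (row=1, col=0), (row=2, col=1)
  Distance 6: (row=0, col=0), (row=2, col=0)
Total reachable: 26 (grid has 26 open cells total)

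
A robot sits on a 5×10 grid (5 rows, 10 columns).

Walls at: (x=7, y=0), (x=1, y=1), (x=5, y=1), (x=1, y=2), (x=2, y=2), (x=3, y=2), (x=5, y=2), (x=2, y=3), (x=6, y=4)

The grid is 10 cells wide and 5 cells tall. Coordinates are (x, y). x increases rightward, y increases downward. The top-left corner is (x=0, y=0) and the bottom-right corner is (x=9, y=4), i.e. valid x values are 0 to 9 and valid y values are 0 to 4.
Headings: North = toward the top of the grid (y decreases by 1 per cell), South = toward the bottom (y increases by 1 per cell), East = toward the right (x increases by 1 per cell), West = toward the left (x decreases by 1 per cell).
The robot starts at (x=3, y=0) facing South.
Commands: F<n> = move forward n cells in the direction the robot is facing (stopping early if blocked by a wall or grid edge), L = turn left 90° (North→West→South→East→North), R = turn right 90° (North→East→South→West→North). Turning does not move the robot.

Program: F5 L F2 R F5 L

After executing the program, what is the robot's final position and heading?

Answer: Final position: (x=4, y=4), facing East

Derivation:
Start: (x=3, y=0), facing South
  F5: move forward 1/5 (blocked), now at (x=3, y=1)
  L: turn left, now facing East
  F2: move forward 1/2 (blocked), now at (x=4, y=1)
  R: turn right, now facing South
  F5: move forward 3/5 (blocked), now at (x=4, y=4)
  L: turn left, now facing East
Final: (x=4, y=4), facing East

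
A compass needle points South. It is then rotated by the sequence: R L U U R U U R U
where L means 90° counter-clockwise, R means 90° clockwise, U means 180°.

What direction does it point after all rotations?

Answer: Final heading: South

Derivation:
Start: South
  R (right (90° clockwise)) -> West
  L (left (90° counter-clockwise)) -> South
  U (U-turn (180°)) -> North
  U (U-turn (180°)) -> South
  R (right (90° clockwise)) -> West
  U (U-turn (180°)) -> East
  U (U-turn (180°)) -> West
  R (right (90° clockwise)) -> North
  U (U-turn (180°)) -> South
Final: South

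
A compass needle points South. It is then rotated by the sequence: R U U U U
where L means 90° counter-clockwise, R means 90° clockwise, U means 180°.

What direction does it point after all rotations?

Answer: Final heading: West

Derivation:
Start: South
  R (right (90° clockwise)) -> West
  U (U-turn (180°)) -> East
  U (U-turn (180°)) -> West
  U (U-turn (180°)) -> East
  U (U-turn (180°)) -> West
Final: West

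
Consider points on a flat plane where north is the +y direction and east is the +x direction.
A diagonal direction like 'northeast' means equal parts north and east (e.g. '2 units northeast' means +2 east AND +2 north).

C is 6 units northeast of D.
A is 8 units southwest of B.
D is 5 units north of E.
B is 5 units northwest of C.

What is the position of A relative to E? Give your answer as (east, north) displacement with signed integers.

Answer: A is at (east=-7, north=8) relative to E.

Derivation:
Place E at the origin (east=0, north=0).
  D is 5 units north of E: delta (east=+0, north=+5); D at (east=0, north=5).
  C is 6 units northeast of D: delta (east=+6, north=+6); C at (east=6, north=11).
  B is 5 units northwest of C: delta (east=-5, north=+5); B at (east=1, north=16).
  A is 8 units southwest of B: delta (east=-8, north=-8); A at (east=-7, north=8).
Therefore A relative to E: (east=-7, north=8).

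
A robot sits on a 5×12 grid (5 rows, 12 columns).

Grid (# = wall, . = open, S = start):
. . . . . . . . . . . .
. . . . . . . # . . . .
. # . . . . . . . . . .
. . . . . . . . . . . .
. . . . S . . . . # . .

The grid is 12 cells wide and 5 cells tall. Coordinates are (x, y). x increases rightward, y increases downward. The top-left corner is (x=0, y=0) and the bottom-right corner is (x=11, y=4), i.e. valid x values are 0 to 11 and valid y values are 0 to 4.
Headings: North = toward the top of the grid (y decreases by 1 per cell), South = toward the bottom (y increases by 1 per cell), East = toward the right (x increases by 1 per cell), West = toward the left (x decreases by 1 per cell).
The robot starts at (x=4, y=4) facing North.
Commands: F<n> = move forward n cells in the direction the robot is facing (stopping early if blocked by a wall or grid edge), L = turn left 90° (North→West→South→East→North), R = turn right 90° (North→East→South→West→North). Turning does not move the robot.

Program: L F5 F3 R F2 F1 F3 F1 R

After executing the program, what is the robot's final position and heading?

Answer: Final position: (x=0, y=0), facing East

Derivation:
Start: (x=4, y=4), facing North
  L: turn left, now facing West
  F5: move forward 4/5 (blocked), now at (x=0, y=4)
  F3: move forward 0/3 (blocked), now at (x=0, y=4)
  R: turn right, now facing North
  F2: move forward 2, now at (x=0, y=2)
  F1: move forward 1, now at (x=0, y=1)
  F3: move forward 1/3 (blocked), now at (x=0, y=0)
  F1: move forward 0/1 (blocked), now at (x=0, y=0)
  R: turn right, now facing East
Final: (x=0, y=0), facing East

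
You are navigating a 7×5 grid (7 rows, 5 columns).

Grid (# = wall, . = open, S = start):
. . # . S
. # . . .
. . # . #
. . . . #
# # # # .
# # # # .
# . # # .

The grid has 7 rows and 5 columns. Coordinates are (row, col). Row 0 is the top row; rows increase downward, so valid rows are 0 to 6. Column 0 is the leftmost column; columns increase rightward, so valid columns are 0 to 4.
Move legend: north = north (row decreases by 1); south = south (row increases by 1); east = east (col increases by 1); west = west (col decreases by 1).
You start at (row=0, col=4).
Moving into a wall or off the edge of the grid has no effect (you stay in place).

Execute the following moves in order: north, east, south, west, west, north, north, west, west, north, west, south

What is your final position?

Answer: Final position: (row=1, col=2)

Derivation:
Start: (row=0, col=4)
  north (north): blocked, stay at (row=0, col=4)
  east (east): blocked, stay at (row=0, col=4)
  south (south): (row=0, col=4) -> (row=1, col=4)
  west (west): (row=1, col=4) -> (row=1, col=3)
  west (west): (row=1, col=3) -> (row=1, col=2)
  north (north): blocked, stay at (row=1, col=2)
  north (north): blocked, stay at (row=1, col=2)
  west (west): blocked, stay at (row=1, col=2)
  west (west): blocked, stay at (row=1, col=2)
  north (north): blocked, stay at (row=1, col=2)
  west (west): blocked, stay at (row=1, col=2)
  south (south): blocked, stay at (row=1, col=2)
Final: (row=1, col=2)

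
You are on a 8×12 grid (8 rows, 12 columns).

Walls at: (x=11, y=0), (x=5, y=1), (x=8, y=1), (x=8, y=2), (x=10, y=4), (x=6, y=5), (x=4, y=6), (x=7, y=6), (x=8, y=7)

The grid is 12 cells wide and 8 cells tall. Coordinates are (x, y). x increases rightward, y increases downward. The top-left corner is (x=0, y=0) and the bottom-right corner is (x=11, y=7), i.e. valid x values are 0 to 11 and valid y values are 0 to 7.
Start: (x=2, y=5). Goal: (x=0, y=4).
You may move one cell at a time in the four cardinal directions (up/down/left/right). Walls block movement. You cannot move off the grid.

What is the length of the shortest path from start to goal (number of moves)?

Answer: Shortest path length: 3

Derivation:
BFS from (x=2, y=5) until reaching (x=0, y=4):
  Distance 0: (x=2, y=5)
  Distance 1: (x=2, y=4), (x=1, y=5), (x=3, y=5), (x=2, y=6)
  Distance 2: (x=2, y=3), (x=1, y=4), (x=3, y=4), (x=0, y=5), (x=4, y=5), (x=1, y=6), (x=3, y=6), (x=2, y=7)
  Distance 3: (x=2, y=2), (x=1, y=3), (x=3, y=3), (x=0, y=4), (x=4, y=4), (x=5, y=5), (x=0, y=6), (x=1, y=7), (x=3, y=7)  <- goal reached here
One shortest path (3 moves): (x=2, y=5) -> (x=1, y=5) -> (x=0, y=5) -> (x=0, y=4)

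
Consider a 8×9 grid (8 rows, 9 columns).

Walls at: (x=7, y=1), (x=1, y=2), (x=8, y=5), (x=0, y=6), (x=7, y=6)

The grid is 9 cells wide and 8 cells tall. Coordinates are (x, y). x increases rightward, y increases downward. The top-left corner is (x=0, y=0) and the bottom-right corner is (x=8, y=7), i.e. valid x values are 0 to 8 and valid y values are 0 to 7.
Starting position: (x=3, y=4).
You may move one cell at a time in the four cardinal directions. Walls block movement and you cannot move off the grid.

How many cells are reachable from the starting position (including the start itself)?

BFS flood-fill from (x=3, y=4):
  Distance 0: (x=3, y=4)
  Distance 1: (x=3, y=3), (x=2, y=4), (x=4, y=4), (x=3, y=5)
  Distance 2: (x=3, y=2), (x=2, y=3), (x=4, y=3), (x=1, y=4), (x=5, y=4), (x=2, y=5), (x=4, y=5), (x=3, y=6)
  Distance 3: (x=3, y=1), (x=2, y=2), (x=4, y=2), (x=1, y=3), (x=5, y=3), (x=0, y=4), (x=6, y=4), (x=1, y=5), (x=5, y=5), (x=2, y=6), (x=4, y=6), (x=3, y=7)
  Distance 4: (x=3, y=0), (x=2, y=1), (x=4, y=1), (x=5, y=2), (x=0, y=3), (x=6, y=3), (x=7, y=4), (x=0, y=5), (x=6, y=5), (x=1, y=6), (x=5, y=6), (x=2, y=7), (x=4, y=7)
  Distance 5: (x=2, y=0), (x=4, y=0), (x=1, y=1), (x=5, y=1), (x=0, y=2), (x=6, y=2), (x=7, y=3), (x=8, y=4), (x=7, y=5), (x=6, y=6), (x=1, y=7), (x=5, y=7)
  Distance 6: (x=1, y=0), (x=5, y=0), (x=0, y=1), (x=6, y=1), (x=7, y=2), (x=8, y=3), (x=0, y=7), (x=6, y=7)
  Distance 7: (x=0, y=0), (x=6, y=0), (x=8, y=2), (x=7, y=7)
  Distance 8: (x=7, y=0), (x=8, y=1), (x=8, y=7)
  Distance 9: (x=8, y=0), (x=8, y=6)
Total reachable: 67 (grid has 67 open cells total)

Answer: Reachable cells: 67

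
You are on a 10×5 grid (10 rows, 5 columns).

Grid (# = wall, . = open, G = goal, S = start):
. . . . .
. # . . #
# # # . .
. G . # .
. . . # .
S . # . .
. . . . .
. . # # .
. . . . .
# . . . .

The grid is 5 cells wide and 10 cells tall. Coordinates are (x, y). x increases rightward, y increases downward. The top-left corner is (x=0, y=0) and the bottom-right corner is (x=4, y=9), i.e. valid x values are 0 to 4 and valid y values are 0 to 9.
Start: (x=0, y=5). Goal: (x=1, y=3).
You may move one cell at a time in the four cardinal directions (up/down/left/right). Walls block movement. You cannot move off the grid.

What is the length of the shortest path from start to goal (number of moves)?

BFS from (x=0, y=5) until reaching (x=1, y=3):
  Distance 0: (x=0, y=5)
  Distance 1: (x=0, y=4), (x=1, y=5), (x=0, y=6)
  Distance 2: (x=0, y=3), (x=1, y=4), (x=1, y=6), (x=0, y=7)
  Distance 3: (x=1, y=3), (x=2, y=4), (x=2, y=6), (x=1, y=7), (x=0, y=8)  <- goal reached here
One shortest path (3 moves): (x=0, y=5) -> (x=1, y=5) -> (x=1, y=4) -> (x=1, y=3)

Answer: Shortest path length: 3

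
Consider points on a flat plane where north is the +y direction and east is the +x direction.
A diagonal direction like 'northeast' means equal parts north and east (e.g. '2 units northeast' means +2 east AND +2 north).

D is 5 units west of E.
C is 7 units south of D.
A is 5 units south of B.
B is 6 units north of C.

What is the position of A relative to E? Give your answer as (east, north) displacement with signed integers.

Place E at the origin (east=0, north=0).
  D is 5 units west of E: delta (east=-5, north=+0); D at (east=-5, north=0).
  C is 7 units south of D: delta (east=+0, north=-7); C at (east=-5, north=-7).
  B is 6 units north of C: delta (east=+0, north=+6); B at (east=-5, north=-1).
  A is 5 units south of B: delta (east=+0, north=-5); A at (east=-5, north=-6).
Therefore A relative to E: (east=-5, north=-6).

Answer: A is at (east=-5, north=-6) relative to E.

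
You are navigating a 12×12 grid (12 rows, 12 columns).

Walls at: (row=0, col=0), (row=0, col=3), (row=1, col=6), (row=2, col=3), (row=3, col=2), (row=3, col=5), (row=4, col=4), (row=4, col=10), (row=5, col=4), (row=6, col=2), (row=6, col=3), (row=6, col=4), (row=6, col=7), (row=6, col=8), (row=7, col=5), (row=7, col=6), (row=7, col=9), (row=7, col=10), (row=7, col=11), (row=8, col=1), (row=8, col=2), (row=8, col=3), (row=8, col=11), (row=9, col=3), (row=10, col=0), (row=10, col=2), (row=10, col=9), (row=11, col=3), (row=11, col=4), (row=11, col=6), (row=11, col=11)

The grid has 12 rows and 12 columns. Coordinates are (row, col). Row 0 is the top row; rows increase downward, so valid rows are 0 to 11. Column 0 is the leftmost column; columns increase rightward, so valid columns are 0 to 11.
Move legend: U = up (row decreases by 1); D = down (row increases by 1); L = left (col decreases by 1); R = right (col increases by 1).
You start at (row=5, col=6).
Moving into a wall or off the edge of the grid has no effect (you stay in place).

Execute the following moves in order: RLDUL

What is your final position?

Start: (row=5, col=6)
  R (right): (row=5, col=6) -> (row=5, col=7)
  L (left): (row=5, col=7) -> (row=5, col=6)
  D (down): (row=5, col=6) -> (row=6, col=6)
  U (up): (row=6, col=6) -> (row=5, col=6)
  L (left): (row=5, col=6) -> (row=5, col=5)
Final: (row=5, col=5)

Answer: Final position: (row=5, col=5)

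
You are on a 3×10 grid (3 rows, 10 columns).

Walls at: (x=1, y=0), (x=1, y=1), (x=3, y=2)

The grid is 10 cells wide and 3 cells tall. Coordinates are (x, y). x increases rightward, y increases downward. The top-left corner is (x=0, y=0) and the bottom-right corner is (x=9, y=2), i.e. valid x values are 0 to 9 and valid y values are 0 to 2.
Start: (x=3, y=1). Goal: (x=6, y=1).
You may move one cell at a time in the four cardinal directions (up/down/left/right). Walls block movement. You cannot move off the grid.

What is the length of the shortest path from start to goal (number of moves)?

Answer: Shortest path length: 3

Derivation:
BFS from (x=3, y=1) until reaching (x=6, y=1):
  Distance 0: (x=3, y=1)
  Distance 1: (x=3, y=0), (x=2, y=1), (x=4, y=1)
  Distance 2: (x=2, y=0), (x=4, y=0), (x=5, y=1), (x=2, y=2), (x=4, y=2)
  Distance 3: (x=5, y=0), (x=6, y=1), (x=1, y=2), (x=5, y=2)  <- goal reached here
One shortest path (3 moves): (x=3, y=1) -> (x=4, y=1) -> (x=5, y=1) -> (x=6, y=1)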